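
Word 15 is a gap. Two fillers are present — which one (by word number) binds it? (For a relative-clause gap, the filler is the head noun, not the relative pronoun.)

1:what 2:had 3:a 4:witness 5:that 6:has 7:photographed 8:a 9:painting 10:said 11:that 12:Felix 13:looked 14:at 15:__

1

The marked gap is the object of the preposition "at" of "looked".
Its filler is the fronted wh-phrase "what", at word 1.
(The other dependency links word 4 to a gap after word 5.)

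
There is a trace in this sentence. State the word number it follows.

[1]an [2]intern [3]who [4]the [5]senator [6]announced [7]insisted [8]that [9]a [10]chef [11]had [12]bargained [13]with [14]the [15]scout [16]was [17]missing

The displaced element is "an intern" (word 2).
It is linked across 1 clause boundary (Ø).
It functions as the subject of "insisted", so the gap sits immediately after word 6 ("announced").
Base order: The senator announced an intern insisted that a chef had bargained with the scout.

6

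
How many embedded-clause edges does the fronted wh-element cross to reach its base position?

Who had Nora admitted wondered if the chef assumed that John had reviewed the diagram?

"who" is extracted from the subject of "wondered".
Boundaries crossed, outermost first: [Ø] — 1 in total.

1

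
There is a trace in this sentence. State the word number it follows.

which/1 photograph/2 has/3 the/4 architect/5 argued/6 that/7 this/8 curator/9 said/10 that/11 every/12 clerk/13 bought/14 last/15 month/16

The displaced element is "which photograph" (word 2).
It is linked across 2 clause boundaries (that → that).
It functions as the direct object of "bought", so the gap sits immediately after word 14 ("bought").
Base order: The architect has argued that this curator said that every clerk bought which photograph last month.

14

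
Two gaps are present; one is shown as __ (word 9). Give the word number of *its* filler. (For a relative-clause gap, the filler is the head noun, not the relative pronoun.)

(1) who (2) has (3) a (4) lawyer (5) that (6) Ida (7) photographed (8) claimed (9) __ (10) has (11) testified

1

The marked gap is the subject of "testified".
Its filler is the fronted wh-phrase "who", at word 1.
(The other dependency links word 4 to a gap after word 7.)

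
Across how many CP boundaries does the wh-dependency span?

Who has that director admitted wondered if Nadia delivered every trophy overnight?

"who" is extracted from the subject of "wondered".
Boundaries crossed, outermost first: [Ø] — 1 in total.

1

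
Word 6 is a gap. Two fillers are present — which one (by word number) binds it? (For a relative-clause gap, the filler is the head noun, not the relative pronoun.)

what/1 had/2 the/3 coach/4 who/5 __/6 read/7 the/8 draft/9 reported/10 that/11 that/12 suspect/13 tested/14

The marked gap is inside the relative clause, the subject of "read".
Its filler is the head noun "coach" (via "who"), at word 4.
(The other dependency links word 1 to a gap after word 14.)

4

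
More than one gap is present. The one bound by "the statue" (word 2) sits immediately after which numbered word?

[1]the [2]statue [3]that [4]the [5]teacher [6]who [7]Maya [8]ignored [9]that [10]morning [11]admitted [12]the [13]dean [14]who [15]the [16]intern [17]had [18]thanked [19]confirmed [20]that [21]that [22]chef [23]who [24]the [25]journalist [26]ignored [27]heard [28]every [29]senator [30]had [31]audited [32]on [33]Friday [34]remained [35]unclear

31

The displaced element is "the statue" (word 2).
It is linked across 3 clause boundaries (Ø → that → Ø).
It functions as the direct object of "audited", so the gap sits immediately after word 31 ("audited").
Base order: The teacher who Maya ignored that morning admitted the dean who the intern had thanked confirmed that that chef who the journalist ignored heard every senator had audited the statue on Friday.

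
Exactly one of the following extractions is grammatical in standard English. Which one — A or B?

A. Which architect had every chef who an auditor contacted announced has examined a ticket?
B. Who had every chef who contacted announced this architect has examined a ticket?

In B, the wh-phrase is extracted from inside a complex-NP island (relative clause) (introduced by "who"), which blocks movement.
In A, the extraction path crosses only that-complement boundaries, which are transparent.
So A is grammatical.

A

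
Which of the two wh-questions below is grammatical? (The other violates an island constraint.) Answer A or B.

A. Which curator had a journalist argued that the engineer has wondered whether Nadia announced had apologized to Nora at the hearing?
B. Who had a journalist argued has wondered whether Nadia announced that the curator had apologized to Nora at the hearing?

B

In A, the wh-phrase is extracted from inside a wh-island (introduced by "whether"), which blocks movement.
In B, the extraction path crosses only that-complement boundaries, which are transparent.
So B is grammatical.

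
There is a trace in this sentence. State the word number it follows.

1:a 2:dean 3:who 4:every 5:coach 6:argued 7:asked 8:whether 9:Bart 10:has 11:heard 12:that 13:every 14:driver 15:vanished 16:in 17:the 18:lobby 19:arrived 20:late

The displaced element is "a dean" (word 2).
It is linked across 1 clause boundary (Ø).
It functions as the subject of "asked", so the gap sits immediately after word 6 ("argued").
Base order: Every coach argued that a dean asked whether Bart has heard that every driver vanished in the lobby.

6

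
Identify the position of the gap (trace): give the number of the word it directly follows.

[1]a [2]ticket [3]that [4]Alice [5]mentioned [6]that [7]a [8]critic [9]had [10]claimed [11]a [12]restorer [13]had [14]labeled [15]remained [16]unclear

14

The displaced element is "a ticket" (word 2).
It is linked across 2 clause boundaries (that → Ø).
It functions as the direct object of "labeled", so the gap sits immediately after word 14 ("labeled").
Base order: Alice mentioned that a critic had claimed a restorer had labeled a ticket.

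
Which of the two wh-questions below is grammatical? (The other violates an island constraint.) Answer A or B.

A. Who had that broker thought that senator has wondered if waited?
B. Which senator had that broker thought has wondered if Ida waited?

B

In A, the wh-phrase is extracted from inside a wh-island (introduced by "if"), which blocks movement.
In B, the extraction path crosses only that-complement boundaries, which are transparent.
So B is grammatical.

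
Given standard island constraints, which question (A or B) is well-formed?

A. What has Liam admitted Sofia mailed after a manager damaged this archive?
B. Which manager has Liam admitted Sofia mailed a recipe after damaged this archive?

A

In B, the wh-phrase is extracted from inside an adjunct island (introduced by "after"), which blocks movement.
In A, the extraction path crosses only that-complement boundaries, which are transparent.
So A is grammatical.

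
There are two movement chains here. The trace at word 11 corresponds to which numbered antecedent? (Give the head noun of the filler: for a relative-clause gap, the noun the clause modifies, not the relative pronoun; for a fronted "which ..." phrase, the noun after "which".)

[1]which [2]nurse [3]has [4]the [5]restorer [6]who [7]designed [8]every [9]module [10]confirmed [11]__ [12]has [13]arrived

2

The marked gap is the subject of "arrived".
Its filler is the fronted wh-phrase "which nurse", at word 2.
(The other dependency links word 5 to a gap after word 6.)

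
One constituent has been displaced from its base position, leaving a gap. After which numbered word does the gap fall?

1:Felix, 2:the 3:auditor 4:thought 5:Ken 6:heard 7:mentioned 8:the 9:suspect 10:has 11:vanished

The displaced element is "Felix" (word 1).
It is linked across 2 clause boundaries (Ø → Ø).
It functions as the subject of "mentioned", so the gap sits immediately after word 6 ("heard").
Base order: The auditor thought Ken heard Felix mentioned the suspect has vanished.

6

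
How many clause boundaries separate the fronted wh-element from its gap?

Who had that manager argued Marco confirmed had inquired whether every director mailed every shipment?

2

"who" is extracted from the subject of "inquired".
Boundaries crossed, outermost first: [Ø], [Ø] — 2 in total.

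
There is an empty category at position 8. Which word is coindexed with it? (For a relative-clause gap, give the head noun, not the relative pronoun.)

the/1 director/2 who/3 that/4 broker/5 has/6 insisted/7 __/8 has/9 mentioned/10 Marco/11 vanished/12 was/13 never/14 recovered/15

2

The gap at 8 is the subject of "mentioned", inside a relative clause.
The relative pronoun is "who" (word 3); it is bound by the head noun immediately before it.
Its filler is the head noun "director", at word 2.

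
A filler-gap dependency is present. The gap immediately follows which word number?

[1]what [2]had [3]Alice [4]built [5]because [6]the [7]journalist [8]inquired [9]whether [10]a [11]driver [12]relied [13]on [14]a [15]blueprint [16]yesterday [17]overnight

The displaced element is "what" (word 1).
It functions as the direct object of "built", so the gap sits immediately after word 4 ("built").
Base order: Alice had built what because the journalist inquired whether a driver relied on a blueprint yesterday overnight.

4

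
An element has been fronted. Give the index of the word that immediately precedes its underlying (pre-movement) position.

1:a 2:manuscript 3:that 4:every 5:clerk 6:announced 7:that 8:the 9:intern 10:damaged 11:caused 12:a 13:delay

10

The displaced element is "a manuscript" (word 2).
It is linked across 1 clause boundary (that).
It functions as the direct object of "damaged", so the gap sits immediately after word 10 ("damaged").
Base order: Every clerk announced that the intern damaged a manuscript.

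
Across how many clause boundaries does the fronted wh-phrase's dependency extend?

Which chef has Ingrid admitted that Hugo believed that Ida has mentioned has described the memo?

"which chef" is extracted from the subject of "described".
Boundaries crossed, outermost first: [that], [that], [Ø] — 3 in total.

3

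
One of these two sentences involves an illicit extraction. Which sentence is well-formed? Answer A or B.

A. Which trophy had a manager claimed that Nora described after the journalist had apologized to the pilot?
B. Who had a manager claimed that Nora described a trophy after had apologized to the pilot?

In B, the wh-phrase is extracted from inside an adjunct island (introduced by "after"), which blocks movement.
In A, the extraction path crosses only that-complement boundaries, which are transparent.
So A is grammatical.

A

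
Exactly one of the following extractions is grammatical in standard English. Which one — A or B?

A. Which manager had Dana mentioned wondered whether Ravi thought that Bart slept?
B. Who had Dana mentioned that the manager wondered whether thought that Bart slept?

In B, the wh-phrase is extracted from inside a wh-island (introduced by "whether"), which blocks movement.
In A, the extraction path crosses only that-complement boundaries, which are transparent.
So A is grammatical.

A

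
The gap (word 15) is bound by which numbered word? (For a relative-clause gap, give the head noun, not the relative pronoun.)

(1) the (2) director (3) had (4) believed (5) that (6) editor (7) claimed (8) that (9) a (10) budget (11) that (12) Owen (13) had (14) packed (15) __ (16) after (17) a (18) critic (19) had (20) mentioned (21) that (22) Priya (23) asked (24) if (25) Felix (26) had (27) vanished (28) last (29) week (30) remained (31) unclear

The gap at 15 is the object of "packed", inside a relative clause.
The relative pronoun is "that" (word 11); it is bound by the head noun immediately before it.
Its filler is the head noun "budget", at word 10.

10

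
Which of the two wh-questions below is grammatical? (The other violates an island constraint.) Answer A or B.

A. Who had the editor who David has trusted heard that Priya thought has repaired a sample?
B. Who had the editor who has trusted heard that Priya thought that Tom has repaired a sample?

In B, the wh-phrase is extracted from inside a complex-NP island (relative clause) (introduced by "who"), which blocks movement.
In A, the extraction path crosses only that-complement boundaries, which are transparent.
So A is grammatical.

A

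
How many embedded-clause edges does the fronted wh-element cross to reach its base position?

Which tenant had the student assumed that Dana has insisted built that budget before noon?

"which tenant" is extracted from the subject of "built".
Boundaries crossed, outermost first: [that], [Ø] — 2 in total.

2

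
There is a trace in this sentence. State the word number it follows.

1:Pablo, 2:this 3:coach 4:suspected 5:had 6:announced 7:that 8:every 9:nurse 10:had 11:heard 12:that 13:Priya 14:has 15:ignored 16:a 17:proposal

4

The displaced element is "Pablo" (word 1).
It is linked across 1 clause boundary (Ø).
It functions as the subject of "announced", so the gap sits immediately after word 4 ("suspected").
Base order: This coach suspected that Pablo had announced that every nurse had heard that Priya has ignored a proposal.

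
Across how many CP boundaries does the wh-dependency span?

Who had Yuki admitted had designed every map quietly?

1

"who" is extracted from the subject of "designed".
Boundaries crossed, outermost first: [Ø] — 1 in total.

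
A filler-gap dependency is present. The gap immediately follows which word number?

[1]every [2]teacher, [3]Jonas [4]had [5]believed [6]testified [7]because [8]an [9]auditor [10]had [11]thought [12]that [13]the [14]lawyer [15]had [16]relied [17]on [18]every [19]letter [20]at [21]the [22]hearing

5

The displaced element is "every teacher" (word 2).
It is linked across 1 clause boundary (Ø).
It functions as the subject of "testified", so the gap sits immediately after word 5 ("believed").
Base order: Jonas had believed every teacher testified because an auditor had thought that the lawyer had relied on every letter at the hearing.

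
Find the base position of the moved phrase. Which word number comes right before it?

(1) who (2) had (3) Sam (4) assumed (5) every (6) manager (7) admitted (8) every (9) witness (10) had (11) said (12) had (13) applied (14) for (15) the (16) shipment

The displaced element is "who" (word 1).
It is linked across 3 clause boundaries (Ø → Ø → Ø).
It functions as the subject of "applied", so the gap sits immediately after word 11 ("said").
Base order: Sam had assumed every manager admitted every witness had said that who had applied for the shipment.

11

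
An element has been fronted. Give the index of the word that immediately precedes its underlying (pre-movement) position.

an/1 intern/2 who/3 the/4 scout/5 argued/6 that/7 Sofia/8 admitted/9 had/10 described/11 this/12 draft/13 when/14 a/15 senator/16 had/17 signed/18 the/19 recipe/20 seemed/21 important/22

The displaced element is "an intern" (word 2).
It is linked across 2 clause boundaries (that → Ø).
It functions as the subject of "described", so the gap sits immediately after word 9 ("admitted").
Base order: The scout argued that Sofia admitted that an intern had described this draft when a senator had signed the recipe.

9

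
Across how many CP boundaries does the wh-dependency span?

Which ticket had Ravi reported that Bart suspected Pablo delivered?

2

"which ticket" is extracted from the object of "delivered".
Boundaries crossed, outermost first: [that], [Ø] — 2 in total.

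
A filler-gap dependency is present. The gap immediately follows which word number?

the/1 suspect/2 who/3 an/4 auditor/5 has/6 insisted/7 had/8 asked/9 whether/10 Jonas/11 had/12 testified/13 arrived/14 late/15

7

The displaced element is "the suspect" (word 2).
It is linked across 1 clause boundary (Ø).
It functions as the subject of "asked", so the gap sits immediately after word 7 ("insisted").
Base order: An auditor has insisted that the suspect had asked whether Jonas had testified.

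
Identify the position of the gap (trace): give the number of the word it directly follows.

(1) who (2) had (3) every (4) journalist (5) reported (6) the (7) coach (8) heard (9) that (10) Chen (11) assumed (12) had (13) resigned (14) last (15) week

11

The displaced element is "who" (word 1).
It is linked across 3 clause boundaries (Ø → that → Ø).
It functions as the subject of "resigned", so the gap sits immediately after word 11 ("assumed").
Base order: Every journalist had reported the coach heard that Chen assumed that who had resigned last week.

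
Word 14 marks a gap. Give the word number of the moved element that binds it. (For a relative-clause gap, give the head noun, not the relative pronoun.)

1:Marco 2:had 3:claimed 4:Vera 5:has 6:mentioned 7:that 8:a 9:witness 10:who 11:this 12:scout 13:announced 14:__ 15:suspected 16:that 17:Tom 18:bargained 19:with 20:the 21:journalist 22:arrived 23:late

9

The gap at 14 is the subject of "suspected", inside a relative clause.
The relative pronoun is "who" (word 10); it is bound by the head noun immediately before it.
Its filler is the head noun "witness", at word 9.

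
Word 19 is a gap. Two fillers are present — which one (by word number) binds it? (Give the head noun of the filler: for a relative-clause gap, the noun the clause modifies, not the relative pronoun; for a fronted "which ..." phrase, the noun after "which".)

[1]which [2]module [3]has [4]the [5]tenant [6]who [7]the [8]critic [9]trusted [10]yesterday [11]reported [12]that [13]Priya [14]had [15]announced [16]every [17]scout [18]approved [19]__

The marked gap is the direct object of "approved".
Its filler is the fronted wh-phrase "which module", at word 2.
(The other dependency links word 5 to a gap after word 9.)

2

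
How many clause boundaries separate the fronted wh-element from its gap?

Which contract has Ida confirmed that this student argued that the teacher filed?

"which contract" is extracted from the object of "filed".
Boundaries crossed, outermost first: [that], [that] — 2 in total.

2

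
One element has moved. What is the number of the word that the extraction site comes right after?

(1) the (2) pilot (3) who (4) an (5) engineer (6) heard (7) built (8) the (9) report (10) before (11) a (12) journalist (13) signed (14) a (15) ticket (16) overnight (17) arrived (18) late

The displaced element is "the pilot" (word 2).
It is linked across 1 clause boundary (Ø).
It functions as the subject of "built", so the gap sits immediately after word 6 ("heard").
Base order: An engineer heard that the pilot built the report before a journalist signed a ticket overnight.

6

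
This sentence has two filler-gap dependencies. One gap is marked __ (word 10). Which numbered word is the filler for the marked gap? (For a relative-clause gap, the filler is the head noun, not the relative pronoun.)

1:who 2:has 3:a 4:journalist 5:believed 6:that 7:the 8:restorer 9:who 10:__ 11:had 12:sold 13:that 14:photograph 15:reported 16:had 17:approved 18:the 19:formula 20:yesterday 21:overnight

The marked gap is inside the relative clause, the subject of "sold".
Its filler is the head noun "restorer" (via "who"), at word 8.
(The other dependency links word 1 to a gap after word 15.)

8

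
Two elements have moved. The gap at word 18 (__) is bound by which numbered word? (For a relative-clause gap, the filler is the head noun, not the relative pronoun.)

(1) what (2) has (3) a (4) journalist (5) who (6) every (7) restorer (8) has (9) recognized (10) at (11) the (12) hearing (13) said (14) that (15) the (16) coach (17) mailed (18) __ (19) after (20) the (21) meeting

1

The marked gap is the direct object of "mailed".
Its filler is the fronted wh-phrase "what", at word 1.
(The other dependency links word 4 to a gap after word 9.)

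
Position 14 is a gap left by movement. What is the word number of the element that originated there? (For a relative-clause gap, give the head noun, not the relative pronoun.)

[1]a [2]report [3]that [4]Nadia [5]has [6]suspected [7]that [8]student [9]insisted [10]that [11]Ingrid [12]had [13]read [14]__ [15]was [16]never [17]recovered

The gap at 14 is the object of "read", inside a relative clause.
The relative pronoun is "that" (word 3); it is bound by the head noun immediately before it.
Its filler is the head noun "report", at word 2.

2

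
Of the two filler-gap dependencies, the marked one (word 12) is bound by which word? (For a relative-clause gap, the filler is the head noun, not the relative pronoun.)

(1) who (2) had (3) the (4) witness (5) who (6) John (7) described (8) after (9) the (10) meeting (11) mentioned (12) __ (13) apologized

The marked gap is the subject of "apologized".
Its filler is the fronted wh-phrase "who", at word 1.
(The other dependency links word 4 to a gap after word 7.)

1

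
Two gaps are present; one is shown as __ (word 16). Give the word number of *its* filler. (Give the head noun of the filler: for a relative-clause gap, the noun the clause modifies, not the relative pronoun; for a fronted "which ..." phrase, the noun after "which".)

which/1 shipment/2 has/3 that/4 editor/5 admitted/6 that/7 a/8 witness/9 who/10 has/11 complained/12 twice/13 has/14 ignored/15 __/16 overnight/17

2

The marked gap is the direct object of "ignored".
Its filler is the fronted wh-phrase "which shipment", at word 2.
(The other dependency links word 9 to a gap after word 10.)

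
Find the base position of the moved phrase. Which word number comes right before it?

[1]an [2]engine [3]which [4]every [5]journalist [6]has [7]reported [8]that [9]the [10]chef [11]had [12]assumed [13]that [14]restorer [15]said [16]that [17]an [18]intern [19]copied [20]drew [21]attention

The displaced element is "an engine" (word 2).
It is linked across 3 clause boundaries (that → Ø → that).
It functions as the direct object of "copied", so the gap sits immediately after word 19 ("copied").
Base order: Every journalist has reported that the chef had assumed that restorer said that an intern copied an engine.

19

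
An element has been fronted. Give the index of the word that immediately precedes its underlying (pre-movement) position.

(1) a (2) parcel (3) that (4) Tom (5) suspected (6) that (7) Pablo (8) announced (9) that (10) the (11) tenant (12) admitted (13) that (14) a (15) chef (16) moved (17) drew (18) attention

The displaced element is "a parcel" (word 2).
It is linked across 3 clause boundaries (that → that → that).
It functions as the direct object of "moved", so the gap sits immediately after word 16 ("moved").
Base order: Tom suspected that Pablo announced that the tenant admitted that a chef moved a parcel.

16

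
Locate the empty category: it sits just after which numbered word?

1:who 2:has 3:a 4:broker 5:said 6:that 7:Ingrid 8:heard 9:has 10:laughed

8

The displaced element is "who" (word 1).
It is linked across 2 clause boundaries (that → Ø).
It functions as the subject of "laughed", so the gap sits immediately after word 8 ("heard").
Base order: A broker has said that Ingrid heard that who has laughed.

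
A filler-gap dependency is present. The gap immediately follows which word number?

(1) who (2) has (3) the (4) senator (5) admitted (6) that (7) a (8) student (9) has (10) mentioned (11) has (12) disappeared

10

The displaced element is "who" (word 1).
It is linked across 2 clause boundaries (that → Ø).
It functions as the subject of "disappeared", so the gap sits immediately after word 10 ("mentioned").
Base order: The senator has admitted that a student has mentioned who has disappeared.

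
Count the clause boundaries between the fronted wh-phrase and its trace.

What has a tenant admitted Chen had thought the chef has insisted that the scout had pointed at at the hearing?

"what" is extracted from the PP object of "pointed".
Boundaries crossed, outermost first: [Ø], [Ø], [that] — 3 in total.

3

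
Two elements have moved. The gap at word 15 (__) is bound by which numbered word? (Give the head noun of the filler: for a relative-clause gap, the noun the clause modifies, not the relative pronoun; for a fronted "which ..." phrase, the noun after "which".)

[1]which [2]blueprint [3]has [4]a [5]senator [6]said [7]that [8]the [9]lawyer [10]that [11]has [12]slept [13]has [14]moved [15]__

The marked gap is the direct object of "moved".
Its filler is the fronted wh-phrase "which blueprint", at word 2.
(The other dependency links word 9 to a gap after word 10.)

2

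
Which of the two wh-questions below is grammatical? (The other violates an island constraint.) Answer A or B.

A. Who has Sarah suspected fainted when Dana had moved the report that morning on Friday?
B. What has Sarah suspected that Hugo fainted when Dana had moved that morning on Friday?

In B, the wh-phrase is extracted from inside an adjunct island (introduced by "when"), which blocks movement.
In A, the extraction path crosses only that-complement boundaries, which are transparent.
So A is grammatical.

A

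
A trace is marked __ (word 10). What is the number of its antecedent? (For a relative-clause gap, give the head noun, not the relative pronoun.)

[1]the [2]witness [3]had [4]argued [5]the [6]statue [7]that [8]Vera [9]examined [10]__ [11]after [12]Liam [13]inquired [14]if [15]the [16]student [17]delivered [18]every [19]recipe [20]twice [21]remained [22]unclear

6

The gap at 10 is the object of "examined", inside a relative clause.
The relative pronoun is "that" (word 7); it is bound by the head noun immediately before it.
Its filler is the head noun "statue", at word 6.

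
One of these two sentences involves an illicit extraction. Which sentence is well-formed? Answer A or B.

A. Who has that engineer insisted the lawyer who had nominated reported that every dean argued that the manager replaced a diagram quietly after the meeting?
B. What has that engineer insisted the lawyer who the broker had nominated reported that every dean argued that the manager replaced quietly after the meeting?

B

In A, the wh-phrase is extracted from inside a complex-NP island (relative clause) (introduced by "who"), which blocks movement.
In B, the extraction path crosses only that-complement boundaries, which are transparent.
So B is grammatical.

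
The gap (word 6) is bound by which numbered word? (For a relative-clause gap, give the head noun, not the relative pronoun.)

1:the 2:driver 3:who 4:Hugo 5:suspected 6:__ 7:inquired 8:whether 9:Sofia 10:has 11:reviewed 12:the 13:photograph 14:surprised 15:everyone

The gap at 6 is the subject of "inquired", inside a relative clause.
The relative pronoun is "who" (word 3); it is bound by the head noun immediately before it.
Its filler is the head noun "driver", at word 2.

2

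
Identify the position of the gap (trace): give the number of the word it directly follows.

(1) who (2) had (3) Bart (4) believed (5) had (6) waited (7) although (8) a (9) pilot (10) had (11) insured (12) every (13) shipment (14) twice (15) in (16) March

The displaced element is "who" (word 1).
It is linked across 1 clause boundary (Ø).
It functions as the subject of "waited", so the gap sits immediately after word 4 ("believed").
Base order: Bart had believed who had waited although a pilot had insured every shipment twice in March.

4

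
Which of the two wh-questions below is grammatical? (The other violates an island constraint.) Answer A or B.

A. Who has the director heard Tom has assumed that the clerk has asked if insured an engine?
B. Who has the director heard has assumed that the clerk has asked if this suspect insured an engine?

In A, the wh-phrase is extracted from inside a wh-island (introduced by "if"), which blocks movement.
In B, the extraction path crosses only that-complement boundaries, which are transparent.
So B is grammatical.

B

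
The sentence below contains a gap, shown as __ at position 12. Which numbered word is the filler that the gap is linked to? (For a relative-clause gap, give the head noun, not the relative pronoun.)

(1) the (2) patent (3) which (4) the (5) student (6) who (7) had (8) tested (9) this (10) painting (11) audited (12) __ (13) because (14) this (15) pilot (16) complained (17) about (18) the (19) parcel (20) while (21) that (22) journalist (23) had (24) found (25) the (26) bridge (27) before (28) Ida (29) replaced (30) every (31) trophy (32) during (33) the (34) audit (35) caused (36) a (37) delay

2

The gap at 12 is the object of "audited", inside a relative clause.
The relative pronoun is "which" (word 3); it is bound by the head noun immediately before it.
Its filler is the head noun "patent", at word 2.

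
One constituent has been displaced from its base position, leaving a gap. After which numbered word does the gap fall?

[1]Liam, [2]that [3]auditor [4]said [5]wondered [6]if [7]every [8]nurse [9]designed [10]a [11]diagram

4

The displaced element is "Liam" (word 1).
It is linked across 1 clause boundary (Ø).
It functions as the subject of "wondered", so the gap sits immediately after word 4 ("said").
Base order: That auditor said that Liam wondered if every nurse designed a diagram.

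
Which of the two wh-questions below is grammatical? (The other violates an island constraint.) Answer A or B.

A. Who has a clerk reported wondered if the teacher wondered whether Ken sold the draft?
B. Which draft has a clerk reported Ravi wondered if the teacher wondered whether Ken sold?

In B, the wh-phrase is extracted from inside a wh-island (introduced by "if"), which blocks movement.
In A, the extraction path crosses only that-complement boundaries, which are transparent.
So A is grammatical.

A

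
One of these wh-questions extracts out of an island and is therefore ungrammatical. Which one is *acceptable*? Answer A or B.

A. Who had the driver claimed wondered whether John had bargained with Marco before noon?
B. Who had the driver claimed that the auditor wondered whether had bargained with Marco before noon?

In B, the wh-phrase is extracted from inside a wh-island (introduced by "whether"), which blocks movement.
In A, the extraction path crosses only that-complement boundaries, which are transparent.
So A is grammatical.

A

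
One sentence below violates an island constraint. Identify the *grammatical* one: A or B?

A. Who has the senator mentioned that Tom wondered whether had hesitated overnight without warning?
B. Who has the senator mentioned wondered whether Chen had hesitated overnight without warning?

B

In A, the wh-phrase is extracted from inside a wh-island (introduced by "whether"), which blocks movement.
In B, the extraction path crosses only that-complement boundaries, which are transparent.
So B is grammatical.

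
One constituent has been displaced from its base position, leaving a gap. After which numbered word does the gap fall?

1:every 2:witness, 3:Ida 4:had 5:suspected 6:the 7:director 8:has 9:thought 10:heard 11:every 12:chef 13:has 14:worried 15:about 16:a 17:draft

The displaced element is "every witness" (word 2).
It is linked across 2 clause boundaries (Ø → Ø).
It functions as the subject of "heard", so the gap sits immediately after word 9 ("thought").
Base order: Ida had suspected the director has thought that every witness heard every chef has worried about a draft.

9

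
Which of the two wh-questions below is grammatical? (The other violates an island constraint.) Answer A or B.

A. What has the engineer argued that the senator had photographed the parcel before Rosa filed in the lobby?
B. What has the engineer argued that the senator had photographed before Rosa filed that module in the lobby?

B

In A, the wh-phrase is extracted from inside an adjunct island (introduced by "before"), which blocks movement.
In B, the extraction path crosses only that-complement boundaries, which are transparent.
So B is grammatical.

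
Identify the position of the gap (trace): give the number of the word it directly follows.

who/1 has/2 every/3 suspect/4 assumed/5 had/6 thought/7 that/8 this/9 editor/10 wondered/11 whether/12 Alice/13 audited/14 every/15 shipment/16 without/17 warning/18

5

The displaced element is "who" (word 1).
It is linked across 1 clause boundary (Ø).
It functions as the subject of "thought", so the gap sits immediately after word 5 ("assumed").
Base order: Every suspect has assumed that who had thought that this editor wondered whether Alice audited every shipment without warning.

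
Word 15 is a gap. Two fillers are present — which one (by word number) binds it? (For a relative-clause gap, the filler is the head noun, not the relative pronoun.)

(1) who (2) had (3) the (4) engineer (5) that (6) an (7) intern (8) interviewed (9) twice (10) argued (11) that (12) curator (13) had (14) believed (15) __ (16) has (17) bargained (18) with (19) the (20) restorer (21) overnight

The marked gap is the subject of "bargained".
Its filler is the fronted wh-phrase "who", at word 1.
(The other dependency links word 4 to a gap after word 8.)

1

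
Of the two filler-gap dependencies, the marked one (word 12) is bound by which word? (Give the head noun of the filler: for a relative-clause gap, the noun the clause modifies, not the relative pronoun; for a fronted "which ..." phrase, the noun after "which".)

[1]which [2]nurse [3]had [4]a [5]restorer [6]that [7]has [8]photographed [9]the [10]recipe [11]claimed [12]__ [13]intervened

2

The marked gap is the subject of "intervened".
Its filler is the fronted wh-phrase "which nurse", at word 2.
(The other dependency links word 5 to a gap after word 6.)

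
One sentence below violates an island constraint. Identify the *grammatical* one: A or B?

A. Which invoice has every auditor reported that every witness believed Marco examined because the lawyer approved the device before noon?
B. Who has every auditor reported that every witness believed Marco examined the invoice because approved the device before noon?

A

In B, the wh-phrase is extracted from inside an adjunct island (introduced by "because"), which blocks movement.
In A, the extraction path crosses only that-complement boundaries, which are transparent.
So A is grammatical.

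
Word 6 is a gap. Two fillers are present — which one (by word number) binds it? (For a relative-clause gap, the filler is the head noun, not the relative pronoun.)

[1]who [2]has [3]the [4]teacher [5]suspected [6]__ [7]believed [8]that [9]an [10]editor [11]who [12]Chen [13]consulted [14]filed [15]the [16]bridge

1

The marked gap is the subject of "believed".
Its filler is the fronted wh-phrase "who", at word 1.
(The other dependency links word 10 to a gap after word 13.)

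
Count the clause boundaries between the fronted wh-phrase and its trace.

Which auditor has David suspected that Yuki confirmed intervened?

"which auditor" is extracted from the subject of "intervened".
Boundaries crossed, outermost first: [that], [Ø] — 2 in total.

2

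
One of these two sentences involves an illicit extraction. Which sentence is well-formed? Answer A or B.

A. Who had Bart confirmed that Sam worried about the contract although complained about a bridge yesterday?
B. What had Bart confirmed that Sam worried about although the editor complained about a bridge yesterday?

B

In A, the wh-phrase is extracted from inside an adjunct island (introduced by "although"), which blocks movement.
In B, the extraction path crosses only that-complement boundaries, which are transparent.
So B is grammatical.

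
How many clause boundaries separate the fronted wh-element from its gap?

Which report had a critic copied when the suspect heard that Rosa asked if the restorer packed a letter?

"which report" originates inside the matrix clause — no clause boundary is crossed.

0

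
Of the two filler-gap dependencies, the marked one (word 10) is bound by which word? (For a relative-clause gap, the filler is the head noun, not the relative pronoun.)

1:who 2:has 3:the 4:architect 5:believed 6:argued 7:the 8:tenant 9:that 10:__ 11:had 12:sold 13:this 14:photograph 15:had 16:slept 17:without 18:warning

The marked gap is inside the relative clause, the subject of "sold".
Its filler is the head noun "tenant" (via "that"), at word 8.
(The other dependency links word 1 to a gap after word 5.)

8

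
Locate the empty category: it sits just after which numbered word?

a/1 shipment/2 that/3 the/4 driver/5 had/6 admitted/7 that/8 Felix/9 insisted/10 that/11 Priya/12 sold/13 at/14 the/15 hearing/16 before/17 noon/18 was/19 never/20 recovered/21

13

The displaced element is "a shipment" (word 2).
It is linked across 2 clause boundaries (that → that).
It functions as the direct object of "sold", so the gap sits immediately after word 13 ("sold").
Base order: The driver had admitted that Felix insisted that Priya sold a shipment at the hearing before noon.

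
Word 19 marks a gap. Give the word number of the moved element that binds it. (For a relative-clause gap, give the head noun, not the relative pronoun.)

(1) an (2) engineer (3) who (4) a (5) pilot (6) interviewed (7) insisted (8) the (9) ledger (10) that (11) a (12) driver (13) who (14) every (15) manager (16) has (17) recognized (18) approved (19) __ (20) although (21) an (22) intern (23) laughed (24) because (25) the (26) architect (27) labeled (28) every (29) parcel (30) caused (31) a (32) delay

9

The gap at 19 is the object of "approved", inside a relative clause.
The relative pronoun is "that" (word 10); it is bound by the head noun immediately before it.
Its filler is the head noun "ledger", at word 9.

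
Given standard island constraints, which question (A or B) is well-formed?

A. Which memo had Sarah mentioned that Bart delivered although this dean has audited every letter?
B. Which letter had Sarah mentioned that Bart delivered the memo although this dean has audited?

A

In B, the wh-phrase is extracted from inside an adjunct island (introduced by "although"), which blocks movement.
In A, the extraction path crosses only that-complement boundaries, which are transparent.
So A is grammatical.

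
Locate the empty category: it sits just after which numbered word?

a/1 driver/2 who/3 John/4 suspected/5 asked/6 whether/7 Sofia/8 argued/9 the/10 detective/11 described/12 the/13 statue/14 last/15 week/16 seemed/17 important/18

5

The displaced element is "a driver" (word 2).
It is linked across 1 clause boundary (Ø).
It functions as the subject of "asked", so the gap sits immediately after word 5 ("suspected").
Base order: John suspected a driver asked whether Sofia argued the detective described the statue last week.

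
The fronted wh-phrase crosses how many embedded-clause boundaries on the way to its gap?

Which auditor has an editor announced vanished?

"which auditor" is extracted from the subject of "vanished".
Boundaries crossed, outermost first: [Ø] — 1 in total.

1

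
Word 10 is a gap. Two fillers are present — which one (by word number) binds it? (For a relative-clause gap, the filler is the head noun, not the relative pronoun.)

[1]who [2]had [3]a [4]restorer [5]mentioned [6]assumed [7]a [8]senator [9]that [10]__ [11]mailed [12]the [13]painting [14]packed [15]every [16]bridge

8

The marked gap is inside the relative clause, the subject of "mailed".
Its filler is the head noun "senator" (via "that"), at word 8.
(The other dependency links word 1 to a gap after word 5.)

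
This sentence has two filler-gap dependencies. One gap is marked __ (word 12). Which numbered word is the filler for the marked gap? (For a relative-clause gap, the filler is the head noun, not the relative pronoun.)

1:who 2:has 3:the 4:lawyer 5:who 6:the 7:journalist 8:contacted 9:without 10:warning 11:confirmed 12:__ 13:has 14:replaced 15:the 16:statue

The marked gap is the subject of "replaced".
Its filler is the fronted wh-phrase "who", at word 1.
(The other dependency links word 4 to a gap after word 8.)

1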